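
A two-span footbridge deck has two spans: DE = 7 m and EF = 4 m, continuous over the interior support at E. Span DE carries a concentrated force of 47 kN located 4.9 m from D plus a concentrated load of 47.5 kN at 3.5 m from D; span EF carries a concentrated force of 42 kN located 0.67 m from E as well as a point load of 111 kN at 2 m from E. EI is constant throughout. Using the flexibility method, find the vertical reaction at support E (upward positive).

Release continuity at E by inserting a hinge; the redundant is the internal moment M_E. The primary structure is two simply-supported spans DE and EF.
Discontinuity in slope at E on the released structure — sum the simple-span end rotations:
  span DE: point load 47 at a = 4.9: Pab(L + a)/(6LEI) = 137/EI
  span DE: point load 47.5 at a = 3.5: Pab(L + a)/(6LEI) = 145.5/EI
  span EF: point load 42 at a = 0.67: Pab(L + b)/(6LEI) = 28.62/EI
  span EF: point load 111 at a = 2: Pab(L + b)/(6LEI) = 111/EI
  relative rotation θ_0 = (282.5 + 139.6)/EI = 422.1/EI
A unit hogging moment at E produces rotation L₁/(3EI) + L₂/(3EI) = 3.667/EI.
Slope continuity at E: θ_0 = M_E·3.667/EI, so M_E = 422.1/3.667 = 115.1 kN·m (hogging).
Span DE, ΣM about D with M_E applied at E: R_E^{DE}·7 = 396.6 + 115.1, so R_E^{DE} = 73.1 kN and R_D = 94.5 − 73.1 = 21.4 kN.
Span EF, ΣM about F: R_E^{EF}·4 = 361.9 + 115.1, so R_E^{EF} = 119.2 kN and R_F = 153 − 119.2 = 33.75 kN.
R_E = 73.1 + 119.2 = 192.3 kN.

R_E = 192.3 kN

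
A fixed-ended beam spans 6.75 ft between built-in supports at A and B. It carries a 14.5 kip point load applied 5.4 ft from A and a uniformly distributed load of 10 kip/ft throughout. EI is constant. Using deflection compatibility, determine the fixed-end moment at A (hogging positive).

M_A = 41.1 kip·ft

Release both end moments; the primary structure is a simply-supported span AB with redundants M_A and M_B.
End rotations of the released simple span under the applied load (×1/EI):
  at A: point load 14.5 at a = 5.4: Pab(L + b)/(6LEI) = 21.14/EI
  at B: point load 14.5 at a = 5.4: Pab(L + a)/(6LEI) = 31.71/EI
  at A: UDL 10: wL³/(24EI) = 128.1/EI
  at B: UDL 10: wL³/(24EI) = 128.1/EI
  θ_A0 = 149.3/EI,  θ_B0 = 159.9/EI
Flexibility coefficients: a unit moment at one end gives L/(3EI) there and L/(6EI) at the far end, so f₁₁ = f₂₂ = 2.25/EI and f₁₂ = f₂₁ = 1.125/EI.
Compatibility — zero rotation at each built-in end:
  2.25 M_A + 1.125 M_B = 149.3
  1.125 M_A + 2.25 M_B = 159.9
Solving the pair gives M_A = 41.1 kip·ft and M_B = 50.5 kip·ft (hogging).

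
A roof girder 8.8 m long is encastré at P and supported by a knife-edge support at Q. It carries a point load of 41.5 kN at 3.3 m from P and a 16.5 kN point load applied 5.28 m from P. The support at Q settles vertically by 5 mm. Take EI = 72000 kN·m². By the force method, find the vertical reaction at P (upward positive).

Remove the prop at Q; the released (primary) structure is a cantilever built in at P.
Primary-structure tip deflection at Q by superposition:
  point load 41.5 at a = 3.3: Pa²(3L − a)/(6EI) = 1740/EI
  point load 16.5 at a = 5.28: Pa²(3L − a)/(6EI) = 1619/EI
  δ_0 = 3359/EI
Tip deflection under a unit load at Q: L³/(3EI) = 227.2/EI.
With EI = 72000 kN·m²: δ_0 = 0.046655 m and δ_{QQ} = 0.003155 m/kN.
Compatibility — the beam at Q must follow the support down by 0.005 m: δ_0 − R_Q·δ_{QQ} = 0.005, so R_Q = (0.046655 − 0.005)/0.003155 = 13.2 kN.
Vertical equilibrium: R_P = ΣP − R_Q = 58 − 13.2 = 44.8 kN.

R_P = 44.8 kN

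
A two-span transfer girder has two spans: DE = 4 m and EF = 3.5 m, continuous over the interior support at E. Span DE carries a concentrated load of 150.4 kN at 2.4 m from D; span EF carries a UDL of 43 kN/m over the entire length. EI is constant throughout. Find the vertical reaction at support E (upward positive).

Release continuity at E by inserting a hinge; the redundant is the internal moment M_E. The primary structure is two simply-supported spans DE and EF.
Discontinuity in slope at E on the released structure — sum the simple-span end rotations:
  span DE: point load 150.4 at a = 2.4: Pab(L + a)/(6LEI) = 154/EI
  span EF: UDL 43: wL³/(24EI) = 76.82/EI
  relative rotation θ_0 = (154 + 76.82)/EI = 230.8/EI
A unit hogging moment at E produces rotation L₁/(3EI) + L₂/(3EI) = 2.5/EI.
Slope continuity at E: θ_0 = M_E·2.5/EI, so M_E = 230.8/2.5 = 92.33 kN·m (hogging).
Span DE, ΣM about D with M_E applied at E: R_E^{DE}·4 = 361 + 92.33, so R_E^{DE} = 113.3 kN and R_D = 150.4 − 113.3 = 37.08 kN.
Span EF, ΣM about F: R_E^{EF}·3.5 = 263.4 + 92.33, so R_E^{EF} = 101.6 kN and R_F = 150.5 − 101.6 = 48.87 kN.
R_E = 113.3 + 101.6 = 215 kN.

R_E = 215 kN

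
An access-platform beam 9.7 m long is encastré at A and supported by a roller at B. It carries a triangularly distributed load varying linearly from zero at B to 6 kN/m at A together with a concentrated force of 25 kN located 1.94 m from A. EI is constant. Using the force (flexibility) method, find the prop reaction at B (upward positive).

Choose R_B as the redundant. The primary structure is the cantilever fixed at A.
Primary-structure tip deflection at B by superposition:
  triangular load, peak 6 at the fixed end: w₀L⁴/(30EI) = 1771/EI
  point load 25 at a = 1.94: Pa²(3L − a)/(6EI) = 425.9/EI
  δ_0 = 2196/EI
Flexibility coefficient — unit upward force at B: δ_{BB} = L³/(3EI) = 304.2/EI.
The prop prevents deflection at B: R_B = δ_0/δ_{BB} = 2196/304.2 = 7.22 kN.

R_B = 7.22 kN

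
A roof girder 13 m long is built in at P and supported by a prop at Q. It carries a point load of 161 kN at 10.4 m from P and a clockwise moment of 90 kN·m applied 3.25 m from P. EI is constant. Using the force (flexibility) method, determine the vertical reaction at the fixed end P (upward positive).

R_P = 43.11 kN

Release the roller at Q. Primary structure: cantilever fixed at P.
Downward deflection at the released point Q due to the loads:
  point load 161 at a = 10.4: Pa²(3L − a)/(6EI) = 83006/EI
  clockwise couple 90 at a = 3.25: M₀a(2L − a)/(2EI) = 3327/EI
  δ_0 = 86333/EI
Tip deflection under a unit load at Q: L³/(3EI) = 732.3/EI.
Compatibility at Q: δ_0 − R_Q·δ_{QQ} = 0, so R_Q = 86333/732.3 = 117.9 kN.
Vertical equilibrium: R_P = ΣP − R_Q = 161 − 117.9 = 43.11 kN.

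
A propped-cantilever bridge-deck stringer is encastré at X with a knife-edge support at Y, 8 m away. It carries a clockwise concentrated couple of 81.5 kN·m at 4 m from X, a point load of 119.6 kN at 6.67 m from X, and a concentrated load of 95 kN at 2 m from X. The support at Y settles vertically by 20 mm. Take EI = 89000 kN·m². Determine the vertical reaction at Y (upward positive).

Take the reaction at Y as the redundant and release it; the primary structure is a cantilever fixed at X.
Free-end deflection of the primary structure under the applied loading (downward +):
  clockwise couple 81.5 at a = 4: M₀a(2L − a)/(2EI) = 1956/EI
  point load 119.6 at a = 6.67: Pa²(3L − a)/(6EI) = 15368/EI
  point load 95 at a = 2: Pa²(3L − a)/(6EI) = 1393/EI
  δ_0 = 18718/EI
Tip deflection under a unit load at Y: L³/(3EI) = 170.7/EI.
With EI = 89000 kN·m²: δ_0 = 0.21031 m and δ_{YY} = 0.001918 m/kN.
Compatibility — the beam at Y must follow the support down by 0.02 m: δ_0 − R_Y·δ_{YY} = 0.02, so R_Y = (0.21031 − 0.02)/0.001918 = 99.24 kN.

R_Y = 99.24 kN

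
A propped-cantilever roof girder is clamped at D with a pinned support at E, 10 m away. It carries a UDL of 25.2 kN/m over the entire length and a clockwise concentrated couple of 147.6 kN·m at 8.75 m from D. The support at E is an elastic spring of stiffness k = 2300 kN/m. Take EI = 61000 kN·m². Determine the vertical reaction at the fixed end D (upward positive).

Remove the prop at E; the released (primary) structure is a cantilever built in at D.
Downward deflection at the released point E due to the loads:
  UDL 25.2: wL⁴/(8EI) = 31500/EI
  clockwise couple 147.6 at a = 8.75: M₀a(2L − a)/(2EI) = 7265/EI
  δ_0 = 38765/EI
Tip deflection under a unit load at E: L³/(3EI) = 333.3/EI.
With EI = 61000 kN·m²: δ_0 = 0.63549 m and δ_{EE} = 0.005464 m/kN.
Compatibility — the spring shortens by R_E/k under the reaction it provides: δ_0 − R_E·δ_{EE} = R_E/k. With 1/k = 0.000435 m/kN, R_E = δ_0 / (δ_{EE} + 1/k) = 0.63549 / (0.005464 + 0.000435) = 107.7 kN.
Vertical equilibrium: R_D = ΣP − R_E = 252 − 107.7 = 144.3 kN.

R_D = 144.3 kN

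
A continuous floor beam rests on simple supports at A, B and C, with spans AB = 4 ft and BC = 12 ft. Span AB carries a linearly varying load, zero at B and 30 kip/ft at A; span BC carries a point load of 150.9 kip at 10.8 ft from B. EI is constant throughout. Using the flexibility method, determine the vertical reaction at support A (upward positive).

R_A = 21.44 kip

Insert a hinge at B; M_B is the redundant, and each span becomes simply supported.
Discontinuity in slope at B on the released structure — sum the simple-span end rotations:
  span AB: triangular load, peak 30: 7w₀L³/(360EI) = 37.33/EI
  span BC: point load 150.9 at a = 10.8: Pab(L + b)/(6LEI) = 358.5/EI
  relative rotation θ_0 = (37.33 + 358.5)/EI = 395.9/EI
A unit hogging moment at B produces rotation L₁/(3EI) + L₂/(3EI) = 5.333/EI.
Compatibility: M_B·(L₁+L₂)/(3EI) = θ_0, giving M_B = 74.23 kip·ft (hogging).
Span AB, ΣM about A with M_B applied at B: R_B^{AB}·4 = 80 + 74.23, so R_B^{AB} = 38.56 kip and R_A = 60 − 38.56 = 21.44 kip.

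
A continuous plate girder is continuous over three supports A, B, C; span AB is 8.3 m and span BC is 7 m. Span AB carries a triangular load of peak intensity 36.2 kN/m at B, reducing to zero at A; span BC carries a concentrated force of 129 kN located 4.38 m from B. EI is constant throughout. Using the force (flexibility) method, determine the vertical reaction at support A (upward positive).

R_A = 31.2 kN

Release continuity at B by inserting a hinge; the redundant is the internal moment M_B. The primary structure is two simply-supported spans AB and BC.
Rotations at B on the released spans (each span's end-slope, ×1/EI):
  span AB: triangular load, peak 36.2: w₀L³/(45EI) = 460/EI
  span BC: point load 129 at a = 4.38: Pab(L + b)/(6LEI) = 339.1/EI
  relative rotation θ_0 = (460 + 339.1)/EI = 799/EI
A unit hogging moment at B produces rotation L₁/(3EI) + L₂/(3EI) = 5.1/EI.
Compatibility: M_B·(L₁+L₂)/(3EI) = θ_0, giving M_B = 156.7 kN·m (hogging).
Span AB, ΣM about A with M_B applied at B: R_B^{AB}·8.3 = 831.3 + 156.7, so R_B^{AB} = 119 kN and R_A = 150.2 − 119 = 31.2 kN.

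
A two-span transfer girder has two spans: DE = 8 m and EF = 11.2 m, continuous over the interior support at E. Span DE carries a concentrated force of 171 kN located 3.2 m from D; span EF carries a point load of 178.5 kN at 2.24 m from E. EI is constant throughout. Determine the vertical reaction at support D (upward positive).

Release continuity at E by inserting a hinge; the redundant is the internal moment M_E. The primary structure is two simply-supported spans DE and EF.
End slopes at the hinge E, treating each span as simply supported:
  span DE: point load 171 at a = 3.2: Pab(L + a)/(6LEI) = 612.9/EI
  span EF: point load 178.5 at a = 2.24: Pab(L + b)/(6LEI) = 1075/EI
  relative rotation θ_0 = (612.9 + 1075)/EI = 1688/EI
A unit hogging moment at E produces rotation L₁/(3EI) + L₂/(3EI) = 6.4/EI.
Slope continuity at E: θ_0 = M_E·6.4/EI, so M_E = 1688/6.4 = 263.7 kN·m (hogging).
Span DE, ΣM about D with M_E applied at E: R_E^{DE}·8 = 547.2 + 263.7, so R_E^{DE} = 101.4 kN and R_D = 171 − 101.4 = 69.64 kN.

R_D = 69.64 kN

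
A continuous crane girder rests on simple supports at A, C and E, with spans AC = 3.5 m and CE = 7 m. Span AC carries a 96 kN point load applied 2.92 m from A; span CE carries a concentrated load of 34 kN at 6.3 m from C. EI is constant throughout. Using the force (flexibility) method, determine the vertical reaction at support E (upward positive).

R_E = 27.45 kN

Release continuity at C by inserting a hinge; the redundant is the internal moment M_C. The primary structure is two simply-supported spans AC and CE.
End slopes at the hinge C, treating each span as simply supported:
  span AC: point load 96 at a = 2.92: Pab(L + a)/(6LEI) = 49.7/EI
  span CE: point load 34 at a = 6.3: Pab(L + b)/(6LEI) = 27.49/EI
  relative rotation θ_0 = (49.7 + 27.49)/EI = 77.19/EI
A unit hogging moment at C produces rotation L₁/(3EI) + L₂/(3EI) = 3.5/EI.
Compatibility: M_C·(L₁+L₂)/(3EI) = θ_0, giving M_C = 22.06 kN·m (hogging).
Span CE, ΣM about E: R_C^{CE}·7 = 23.8 + 22.06, so R_C^{CE} = 6.551 kN and R_E = 34 − 6.551 = 27.45 kN.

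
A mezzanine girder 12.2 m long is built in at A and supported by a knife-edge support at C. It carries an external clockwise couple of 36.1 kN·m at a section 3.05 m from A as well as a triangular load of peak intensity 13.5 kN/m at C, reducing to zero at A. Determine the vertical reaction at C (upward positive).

Choose R_C as the redundant. The primary structure is the cantilever fixed at A.
Free-end deflection of the primary structure under the applied loading (downward +):
  clockwise couple 36.1 at a = 3.05: M₀a(2L − a)/(2EI) = 1175/EI
  triangular load, peak 13.5 at the free end: 11w₀L⁴/(120EI) = 27415/EI
  δ_0 = 28590/EI
Flexibility coefficient — unit upward force at C: δ_{CC} = L³/(3EI) = 605.3/EI.
The prop prevents deflection at C: R_C = δ_0/δ_{CC} = 28590/605.3 = 47.23 kN.

R_C = 47.23 kN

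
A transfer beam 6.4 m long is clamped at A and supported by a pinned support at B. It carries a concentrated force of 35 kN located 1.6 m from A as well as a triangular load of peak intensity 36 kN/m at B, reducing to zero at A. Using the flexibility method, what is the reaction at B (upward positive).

R_B = 66.37 kN

Release the roller at B. Primary structure: cantilever fixed at A.
Deflection at B on the released cantilever, summing each load's contribution:
  point load 35 at a = 1.6: Pa²(3L − a)/(6EI) = 262.8/EI
  triangular load, peak 36 at the free end: 11w₀L⁴/(120EI) = 5536/EI
  δ_0 = 5799/EI
Tip deflection under a unit load at B: L³/(3EI) = 87.38/EI.
The prop prevents deflection at B: R_B = δ_0/δ_{BB} = 5799/87.38 = 66.37 kN.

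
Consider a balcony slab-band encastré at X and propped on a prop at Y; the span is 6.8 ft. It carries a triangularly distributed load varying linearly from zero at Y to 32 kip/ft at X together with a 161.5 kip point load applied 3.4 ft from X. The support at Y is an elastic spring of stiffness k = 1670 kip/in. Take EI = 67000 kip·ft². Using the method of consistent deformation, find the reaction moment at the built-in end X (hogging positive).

M_X = 319.7 kip·ft

Release the roller at Y. Primary structure: cantilever fixed at X.
Free-end deflection of the primary structure under the applied loading (downward +):
  triangular load, peak 32 at the fixed end: w₀L⁴/(30EI) = 2281/EI
  point load 161.5 at a = 3.4: Pa²(3L − a)/(6EI) = 5290/EI
  δ_0 = 7570/EI
Tip deflection under a unit load at Y: L³/(3EI) = 104.8/EI.
With EI = 67000 kip·ft²: δ_0 = 0.11299 ft and δ_{YY} = 0.001564 ft/kip.
Compatibility — the spring shortens by R_Y/k under the reaction it provides: δ_0 − R_Y·δ_{YY} = R_Y/k. With 1/k = 1/(1670×12) ft/kip = 0.00005 ft/kip, R_Y = δ_0 / (δ_{YY} + 1/k) = 0.11299 / (0.001564 + 0.00005) = 70 kip.
Moment equilibrium about X: M_X = Σ(load moments about X) − R_Y·L = 795.7 − 70×6.8 = 319.7 kip·ft.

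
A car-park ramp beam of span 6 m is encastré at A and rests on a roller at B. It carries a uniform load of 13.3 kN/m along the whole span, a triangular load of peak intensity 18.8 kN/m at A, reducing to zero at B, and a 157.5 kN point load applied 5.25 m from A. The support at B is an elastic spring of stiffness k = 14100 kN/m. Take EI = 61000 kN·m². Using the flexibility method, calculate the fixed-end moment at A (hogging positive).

Release the roller at B. Primary structure: cantilever fixed at A.
Downward deflection at the released point B due to the loads:
  UDL 13.3: wL⁴/(8EI) = 2155/EI
  triangular load, peak 18.8 at the fixed end: w₀L⁴/(30EI) = 812.2/EI
  point load 157.5 at a = 5.25: Pa²(3L − a)/(6EI) = 9225/EI
  δ_0 = 12192/EI
Flexibility coefficient — unit upward force at B: δ_{BB} = L³/(3EI) = 72/EI.
With EI = 61000 kN·m²: δ_0 = 0.19986 m and δ_{BB} = 0.00118 m/kN.
Compatibility — the spring shortens by R_B/k under the reaction it provides: δ_0 − R_B·δ_{BB} = R_B/k. With 1/k = 0.000071 m/kN, R_B = δ_0 / (δ_{BB} + 1/k) = 0.19986 / (0.00118 + 0.000071) = 159.7 kN.
Moment equilibrium about A: M_A = Σ(load moments about A) − R_B·L = 1179 − 159.7×6 = 220.7 kN·m.

M_A = 220.7 kN·m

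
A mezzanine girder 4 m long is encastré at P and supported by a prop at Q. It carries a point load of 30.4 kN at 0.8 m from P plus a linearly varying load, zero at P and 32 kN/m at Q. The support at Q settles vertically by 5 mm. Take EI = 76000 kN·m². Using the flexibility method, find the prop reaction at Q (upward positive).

Release the roller at Q. Primary structure: cantilever fixed at P.
Downward deflection at the released point Q due to the loads:
  point load 30.4 at a = 0.8: Pa²(3L − a)/(6EI) = 36.32/EI
  triangular load, peak 32 at the free end: 11w₀L⁴/(120EI) = 750.9/EI
  δ_0 = 787.3/EI
Flexibility coefficient — unit upward force at Q: δ_{QQ} = L³/(3EI) = 21.33/EI.
With EI = 76000 kN·m²: δ_0 = 0.010359 m and δ_{QQ} = 0.000281 m/kN.
Compatibility — the beam at Q must follow the support down by 0.005 m: δ_0 − R_Q·δ_{QQ} = 0.005, so R_Q = (0.010359 − 0.005)/0.000281 = 19.09 kN.

R_Q = 19.09 kN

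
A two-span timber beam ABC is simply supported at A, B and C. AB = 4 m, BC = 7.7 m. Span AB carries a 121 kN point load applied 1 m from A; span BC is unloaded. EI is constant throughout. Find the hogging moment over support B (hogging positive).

M_B = 19.39 kN·m

Take M_B as the redundant. Released structure: two simple spans AB and BC with a hinge at B.
Rotations at B on the released spans (each span's end-slope, ×1/EI):
  span AB: point load 121 at a = 1: Pab(L + a)/(6LEI) = 75.62/EI
  relative rotation θ_0 = (75.62 + 0)/EI = 75.62/EI
A unit hogging moment at B produces rotation L₁/(3EI) + L₂/(3EI) = 3.9/EI.
Compatibility: M_B·(L₁+L₂)/(3EI) = θ_0, giving M_B = 19.39 kN·m (hogging).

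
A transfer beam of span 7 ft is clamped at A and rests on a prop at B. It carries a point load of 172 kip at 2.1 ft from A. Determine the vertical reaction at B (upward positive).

Take the reaction at B as the redundant and release it; the primary structure is a cantilever fixed at A.
Primary-structure tip deflection at B by superposition:
  point load 172 at a = 2.1: Pa²(3L − a)/(6EI) = 2389/EI
Flexibility coefficient — unit upward force at B: δ_{BB} = L³/(3EI) = 114.3/EI.
The prop prevents deflection at B: R_B = δ_0/δ_{BB} = 2389/114.3 = 20.9 kip.

R_B = 20.9 kip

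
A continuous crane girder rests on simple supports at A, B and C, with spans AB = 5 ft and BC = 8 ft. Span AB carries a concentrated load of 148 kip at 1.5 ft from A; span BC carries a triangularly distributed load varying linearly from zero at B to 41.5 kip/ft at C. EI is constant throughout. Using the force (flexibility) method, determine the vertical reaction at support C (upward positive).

Release continuity at B by inserting a hinge; the redundant is the internal moment M_B. The primary structure is two simply-supported spans AB and BC.
End slopes at the hinge B, treating each span as simply supported:
  span AB: point load 148 at a = 1.5: Pab(L + a)/(6LEI) = 168.3/EI
  span BC: triangular load, peak 41.5: 7w₀L³/(360EI) = 413.2/EI
  relative rotation θ_0 = (168.3 + 413.2)/EI = 581.5/EI
A unit hogging moment at B produces rotation L₁/(3EI) + L₂/(3EI) = 4.333/EI.
Slope continuity at B: θ_0 = M_B·4.333/EI, so M_B = 581.5/4.333 = 134.2 kip·ft (hogging).
Span BC, ΣM about C: R_B^{BC}·8 = 442.7 + 134.2, so R_B^{BC} = 72.11 kip and R_C = 166 − 72.11 = 93.89 kip.

R_C = 93.89 kip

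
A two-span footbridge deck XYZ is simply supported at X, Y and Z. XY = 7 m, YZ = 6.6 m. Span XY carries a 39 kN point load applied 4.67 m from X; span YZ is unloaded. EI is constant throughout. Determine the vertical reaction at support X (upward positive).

Take M_Y as the redundant. Released structure: two simple spans XY and YZ with a hinge at Y.
Discontinuity in slope at Y on the released structure — sum the simple-span end rotations:
  span XY: point load 39 at a = 4.67: Pab(L + a)/(6LEI) = 117.9/EI
  relative rotation θ_0 = (117.9 + 0)/EI = 117.9/EI
A unit hogging moment at Y produces rotation L₁/(3EI) + L₂/(3EI) = 4.533/EI.
Compatibility: M_Y·(L₁+L₂)/(3EI) = θ_0, giving M_Y = 26.01 kN·m (hogging).
Span XY, ΣM about X with M_Y applied at Y: R_Y^{XY}·7 = 182.1 + 26.01, so R_Y^{XY} = 29.73 kN and R_X = 39 − 29.73 = 9.266 kN.

R_X = 9.266 kN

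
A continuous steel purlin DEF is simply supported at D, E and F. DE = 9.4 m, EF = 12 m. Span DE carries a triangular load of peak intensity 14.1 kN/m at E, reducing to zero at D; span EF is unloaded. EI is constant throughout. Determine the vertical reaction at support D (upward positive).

Release continuity at E by inserting a hinge; the redundant is the internal moment M_E. The primary structure is two simply-supported spans DE and EF.
End slopes at the hinge E, treating each span as simply supported:
  span DE: triangular load, peak 14.1: w₀L³/(45EI) = 260.2/EI
  relative rotation θ_0 = (260.2 + 0)/EI = 260.2/EI
A unit hogging moment at E produces rotation L₁/(3EI) + L₂/(3EI) = 7.133/EI.
Compatibility: M_E·(L₁+L₂)/(3EI) = θ_0, giving M_E = 36.48 kN·m (hogging).
Span DE, ΣM about D with M_E applied at E: R_E^{DE}·9.4 = 415.3 + 36.48, so R_E^{DE} = 48.06 kN and R_D = 66.27 − 48.06 = 18.21 kN.

R_D = 18.21 kN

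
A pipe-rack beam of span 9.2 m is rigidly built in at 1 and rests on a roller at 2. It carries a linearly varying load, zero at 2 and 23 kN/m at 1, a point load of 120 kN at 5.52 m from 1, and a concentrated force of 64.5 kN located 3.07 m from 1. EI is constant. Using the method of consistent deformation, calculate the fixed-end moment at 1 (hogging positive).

Choose R_2 as the redundant. The primary structure is the cantilever fixed at 1.
Deflection at 2 on the released cantilever, summing each load's contribution:
  triangular load, peak 23 at the fixed end: w₀L⁴/(30EI) = 5492/EI
  point load 120 at a = 5.52: Pa²(3L − a)/(6EI) = 13456/EI
  point load 64.5 at a = 3.07: Pa²(3L − a)/(6EI) = 2485/EI
  δ_0 = 21433/EI
Flexibility coefficient — unit upward force at 2: δ_{22} = L³/(3EI) = 259.6/EI.
The prop prevents deflection at 2: R_2 = δ_0/δ_{22} = 21433/259.6 = 82.58 kN.
Moment equilibrium about 1: M_1 = Σ(load moments about 1) − R_2·L = 1185 − 82.58×9.2 = 425.2 kN·m.

M_1 = 425.2 kN·m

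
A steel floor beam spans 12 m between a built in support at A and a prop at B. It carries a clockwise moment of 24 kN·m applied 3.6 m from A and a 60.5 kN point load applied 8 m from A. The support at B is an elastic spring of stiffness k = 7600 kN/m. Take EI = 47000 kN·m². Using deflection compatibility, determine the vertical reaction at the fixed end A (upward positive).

R_A = 27.95 kN

Remove the prop at B; the released (primary) structure is a cantilever built in at A.
Free-end deflection of the primary structure under the applied loading (downward +):
  clockwise couple 24 at a = 3.6: M₀a(2L − a)/(2EI) = 881.3/EI
  point load 60.5 at a = 8: Pa²(3L − a)/(6EI) = 18069/EI
  δ_0 = 18951/EI
Tip deflection under a unit load at B: L³/(3EI) = 576/EI.
With EI = 47000 kN·m²: δ_0 = 0.4032 m and δ_{BB} = 0.012255 m/kN.
Compatibility — the spring shortens by R_B/k under the reaction it provides: δ_0 − R_B·δ_{BB} = R_B/k. With 1/k = 0.000132 m/kN, R_B = δ_0 / (δ_{BB} + 1/k) = 0.4032 / (0.012255 + 0.000132) = 32.55 kN.
Vertical equilibrium: R_A = ΣP − R_B = 60.5 − 32.55 = 27.95 kN.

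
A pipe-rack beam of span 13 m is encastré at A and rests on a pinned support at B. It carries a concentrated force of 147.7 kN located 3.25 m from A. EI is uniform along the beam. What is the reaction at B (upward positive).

R_B = 12.69 kN

Take the reaction at B as the redundant and release it; the primary structure is a cantilever fixed at A.
Primary-structure tip deflection at B by superposition:
  point load 147.7 at a = 3.25: Pa²(3L − a)/(6EI) = 9295/EI
Flexibility coefficient — unit upward force at B: δ_{BB} = L³/(3EI) = 732.3/EI.
Compatibility at B: δ_0 − R_B·δ_{BB} = 0, so R_B = 9295/732.3 = 12.69 kN.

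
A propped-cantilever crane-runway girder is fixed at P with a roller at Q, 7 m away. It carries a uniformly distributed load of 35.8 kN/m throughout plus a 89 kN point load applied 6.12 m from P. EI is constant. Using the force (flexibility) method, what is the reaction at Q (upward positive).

Choose R_Q as the redundant. The primary structure is the cantilever fixed at P.
Primary-structure tip deflection at Q by superposition:
  UDL 35.8: wL⁴/(8EI) = 10744/EI
  point load 89 at a = 6.12: Pa²(3L − a)/(6EI) = 8267/EI
  δ_0 = 19011/EI
Tip deflection under a unit load at Q: L³/(3EI) = 114.3/EI.
Compatibility at Q: δ_0 − R_Q·δ_{QQ} = 0, so R_Q = 19011/114.3 = 166.3 kN.

R_Q = 166.3 kN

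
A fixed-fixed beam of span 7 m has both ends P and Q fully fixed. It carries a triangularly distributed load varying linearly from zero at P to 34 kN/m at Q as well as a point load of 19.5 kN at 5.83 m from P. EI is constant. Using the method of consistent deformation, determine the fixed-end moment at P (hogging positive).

Take the two fixed-end moments M_P, M_Q as redundants; the released structure is the simple span PQ.
End rotations of the released simple span under the applied load (×1/EI):
  at P: triangular load, peak 34: 7w₀L³/(360EI) = 226.8/EI
  at Q: triangular load, peak 34: w₀L³/(45EI) = 259.2/EI
  at P: point load 19.5 at a = 5.83: Pab(L + b)/(6LEI) = 25.87/EI
  at Q: point load 19.5 at a = 5.83: Pab(L + a)/(6LEI) = 40.63/EI
  θ_P0 = 252.6/EI,  θ_Q0 = 299.8/EI
Flexibility coefficients: a unit moment at one end gives L/(3EI) there and L/(6EI) at the far end, so f₁₁ = f₂₂ = 2.333/EI and f₁₂ = f₂₁ = 1.167/EI.
Compatibility — zero rotation at each built-in end:
  2.333 M_P + 1.167 M_Q = 252.6
  1.167 M_P + 2.333 M_Q = 299.8
Solving the pair gives M_P = 58.71 kN·m and M_Q = 99.13 kN·m (hogging).

M_P = 58.71 kN·m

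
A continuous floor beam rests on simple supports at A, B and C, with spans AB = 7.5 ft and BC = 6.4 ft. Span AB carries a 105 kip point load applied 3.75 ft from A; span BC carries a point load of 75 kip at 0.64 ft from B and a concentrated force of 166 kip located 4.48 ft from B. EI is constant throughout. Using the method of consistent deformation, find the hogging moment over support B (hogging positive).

M_B = 165.3 kip·ft

Release continuity at B by inserting a hinge; the redundant is the internal moment M_B. The primary structure is two simply-supported spans AB and BC.
End slopes at the hinge B, treating each span as simply supported:
  span AB: point load 105 at a = 3.75: Pab(L + a)/(6LEI) = 369.1/EI
  span BC: point load 75 at a = 0.64: Pab(L + b)/(6LEI) = 87.55/EI
  span BC: point load 166 at a = 4.48: Pab(L + b)/(6LEI) = 309.4/EI
  relative rotation θ_0 = (369.1 + 396.9)/EI = 766.1/EI
A unit hogging moment at B produces rotation L₁/(3EI) + L₂/(3EI) = 4.633/EI.
Compatibility: M_B·(L₁+L₂)/(3EI) = θ_0, giving M_B = 165.3 kip·ft (hogging).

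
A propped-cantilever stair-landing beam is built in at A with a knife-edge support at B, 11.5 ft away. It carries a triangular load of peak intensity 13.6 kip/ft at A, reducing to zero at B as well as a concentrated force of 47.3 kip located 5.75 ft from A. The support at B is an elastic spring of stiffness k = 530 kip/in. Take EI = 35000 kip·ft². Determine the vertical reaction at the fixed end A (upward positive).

Choose R_B as the redundant. The primary structure is the cantilever fixed at A.
Free-end deflection of the primary structure under the applied loading (downward +):
  triangular load, peak 13.6 at the fixed end: w₀L⁴/(30EI) = 7929/EI
  point load 47.3 at a = 5.75: Pa²(3L − a)/(6EI) = 7493/EI
  δ_0 = 15422/EI
Flexibility coefficient — unit upward force at B: δ_{BB} = L³/(3EI) = 507/EI.
With EI = 35000 kip·ft²: δ_0 = 0.44064 ft and δ_{BB} = 0.014485 ft/kip.
Compatibility — the spring shortens by R_B/k under the reaction it provides: δ_0 − R_B·δ_{BB} = R_B/k. With 1/k = 1/(530×12) ft/kip = 0.000157 ft/kip, R_B = δ_0 / (δ_{BB} + 1/k) = 0.44064 / (0.014485 + 0.000157) = 30.09 kip.
Vertical equilibrium: R_A = ΣP − R_B = 125.5 − 30.09 = 95.41 kip.

R_A = 95.41 kip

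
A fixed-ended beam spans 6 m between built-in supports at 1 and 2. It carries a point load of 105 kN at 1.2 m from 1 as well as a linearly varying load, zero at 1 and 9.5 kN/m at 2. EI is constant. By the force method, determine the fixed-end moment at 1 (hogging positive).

Release both end moments; the primary structure is a simply-supported span 12 with redundants M_1 and M_2.
Simple-span end rotations at 1 and 2 under the given loads:
  at 1: point load 105 at a = 1.2: Pab(L + b)/(6LEI) = 181.4/EI
  at 2: point load 105 at a = 1.2: Pab(L + a)/(6LEI) = 121/EI
  at 1: triangular load, peak 9.5: 7w₀L³/(360EI) = 39.9/EI
  at 2: triangular load, peak 9.5: w₀L³/(45EI) = 45.6/EI
  θ_10 = 221.3/EI,  θ_20 = 166.6/EI
Flexibility coefficients: a unit moment at one end gives L/(3EI) there and L/(6EI) at the far end, so f₁₁ = f₂₂ = 2/EI and f₁₂ = f₂₁ = 1/EI.
Compatibility — zero rotation at each built-in end:
  2 M_1 + 1 M_2 = 221.3
  1 M_1 + 2 M_2 = 166.6
Solving the pair gives M_1 = 92.04 kN·m and M_2 = 37.26 kN·m (hogging).

M_1 = 92.04 kN·m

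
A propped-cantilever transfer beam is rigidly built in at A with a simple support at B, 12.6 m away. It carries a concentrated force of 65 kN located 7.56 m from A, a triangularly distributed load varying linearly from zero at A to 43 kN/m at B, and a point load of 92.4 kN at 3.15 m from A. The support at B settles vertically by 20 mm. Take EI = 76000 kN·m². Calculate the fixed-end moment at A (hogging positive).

M_A = 755.5 kN·m

Remove the prop at B; the released (primary) structure is a cantilever built in at A.
Deflection at B on the released cantilever, summing each load's contribution:
  point load 65 at a = 7.56: Pa²(3L − a)/(6EI) = 18724/EI
  triangular load, peak 43 at the free end: 11w₀L⁴/(120EI) = 99349/EI
  point load 92.4 at a = 3.15: Pa²(3L − a)/(6EI) = 5295/EI
  δ_0 = 123367/EI
Flexibility coefficient — unit upward force at B: δ_{BB} = L³/(3EI) = 666.8/EI.
With EI = 76000 kN·m²: δ_0 = 1.6232 m and δ_{BB} = 0.008774 m/kN.
Compatibility — the beam at B must follow the support down by 0.02 m: δ_0 − R_B·δ_{BB} = 0.02, so R_B = (1.6232 − 0.02)/0.008774 = 182.7 kN.
Moment equilibrium about A: M_A = Σ(load moments about A) − R_B·L = 3058 − 182.7×12.6 = 755.5 kN·m.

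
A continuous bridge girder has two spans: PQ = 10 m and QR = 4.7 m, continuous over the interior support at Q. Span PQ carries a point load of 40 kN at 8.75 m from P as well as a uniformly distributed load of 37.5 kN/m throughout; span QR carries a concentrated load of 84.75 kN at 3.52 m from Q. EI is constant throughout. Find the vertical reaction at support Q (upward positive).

Take M_Q as the redundant. Released structure: two simple spans PQ and QR with a hinge at Q.
Rotations at Q on the released spans (each span's end-slope, ×1/EI):
  span PQ: point load 40 at a = 8.75: Pab(L + a)/(6LEI) = 136.7/EI
  span PQ: UDL 37.5: wL³/(24EI) = 1562/EI
  span QR: point load 84.75 at a = 3.52: Pab(L + b)/(6LEI) = 73.4/EI
  relative rotation θ_0 = (1699 + 73.4)/EI = 1773/EI
A unit hogging moment at Q produces rotation L₁/(3EI) + L₂/(3EI) = 4.9/EI.
Compatibility: M_Q·(L₁+L₂)/(3EI) = θ_0, giving M_Q = 361.8 kN·m (hogging).
Span PQ, ΣM about P with M_Q applied at Q: R_Q^{PQ}·10 = 2225 + 361.8, so R_Q^{PQ} = 258.7 kN and R_P = 415 − 258.7 = 156.3 kN.
Span QR, ΣM about R: R_Q^{QR}·4.7 = 100 + 361.8, so R_Q^{QR} = 98.25 kN and R_R = 84.75 − 98.25 = -13.5 kN.
R_Q = 258.7 + 98.25 = 356.9 kN.

R_Q = 356.9 kN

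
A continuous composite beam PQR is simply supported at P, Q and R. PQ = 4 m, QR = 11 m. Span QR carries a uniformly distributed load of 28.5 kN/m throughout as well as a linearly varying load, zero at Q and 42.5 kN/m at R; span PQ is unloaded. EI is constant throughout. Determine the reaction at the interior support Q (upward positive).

Release continuity at Q by inserting a hinge; the redundant is the internal moment M_Q. The primary structure is two simply-supported spans PQ and QR.
End slopes at the hinge Q, treating each span as simply supported:
  span QR: UDL 28.5: wL³/(24EI) = 1581/EI
  span QR: triangular load, peak 42.5: 7w₀L³/(360EI) = 1100/EI
  relative rotation θ_0 = (0 + 2680)/EI = 2680/EI
A unit hogging moment at Q produces rotation L₁/(3EI) + L₂/(3EI) = 5/EI.
Slope continuity at Q: θ_0 = M_Q·5/EI, so M_Q = 2680/5 = 536.1 kN·m (hogging).
Span PQ, ΣM about P with M_Q applied at Q: R_Q^{PQ}·4 = 0 + 536.1, so R_Q^{PQ} = 134 kN and R_P = 0 − 134 = -134 kN.
Span QR, ΣM about R: R_Q^{QR}·11 = 2581 + 536.1, so R_Q^{QR} = 283.4 kN and R_R = 547.2 − 283.4 = 263.8 kN.
R_Q = 134 + 283.4 = 417.4 kN.

R_Q = 417.4 kN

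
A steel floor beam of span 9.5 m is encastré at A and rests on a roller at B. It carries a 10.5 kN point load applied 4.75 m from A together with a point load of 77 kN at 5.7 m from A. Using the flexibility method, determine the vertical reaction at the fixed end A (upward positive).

Choose R_B as the redundant. The primary structure is the cantilever fixed at A.
Primary-structure tip deflection at B by superposition:
  point load 10.5 at a = 4.75: Pa²(3L − a)/(6EI) = 937.8/EI
  point load 77 at a = 5.7: Pa²(3L − a)/(6EI) = 9507/EI
  δ_0 = 10444/EI
Tip deflection under a unit load at B: L³/(3EI) = 285.8/EI.
The prop prevents deflection at B: R_B = δ_0/δ_{BB} = 10444/285.8 = 36.55 kN.
Vertical equilibrium: R_A = ΣP − R_B = 87.5 − 36.55 = 50.95 kN.

R_A = 50.95 kN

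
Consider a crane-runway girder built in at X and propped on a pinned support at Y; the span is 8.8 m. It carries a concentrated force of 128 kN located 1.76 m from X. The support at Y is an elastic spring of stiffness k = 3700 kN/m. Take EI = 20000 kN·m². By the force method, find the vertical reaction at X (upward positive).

Take the reaction at Y as the redundant and release it; the primary structure is a cantilever fixed at X.
Primary-structure tip deflection at Y by superposition:
  point load 128 at a = 1.76: Pa²(3L − a)/(6EI) = 1628/EI
Flexibility coefficient — unit upward force at Y: δ_{YY} = L³/(3EI) = 227.2/EI.
With EI = 20000 kN·m²: δ_0 = 0.081413 m and δ_{YY} = 0.011358 m/kN.
Compatibility — the spring shortens by R_Y/k under the reaction it provides: δ_0 − R_Y·δ_{YY} = R_Y/k. With 1/k = 0.00027 m/kN, R_Y = δ_0 / (δ_{YY} + 1/k) = 0.081413 / (0.011358 + 0.00027) = 7.001 kN.
Vertical equilibrium: R_X = ΣP − R_Y = 128 − 7.001 = 121 kN.

R_X = 121 kN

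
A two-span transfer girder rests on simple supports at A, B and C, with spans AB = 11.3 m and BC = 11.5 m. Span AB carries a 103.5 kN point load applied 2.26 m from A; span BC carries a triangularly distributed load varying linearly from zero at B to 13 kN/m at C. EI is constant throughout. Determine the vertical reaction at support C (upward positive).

Take M_B as the redundant. Released structure: two simple spans AB and BC with a hinge at B.
Rotations at B on the released spans (each span's end-slope, ×1/EI):
  span AB: point load 103.5 at a = 2.26: Pab(L + a)/(6LEI) = 422.9/EI
  span BC: triangular load, peak 13: 7w₀L³/(360EI) = 384.4/EI
  relative rotation θ_0 = (422.9 + 384.4)/EI = 807.4/EI
A unit hogging moment at B produces rotation L₁/(3EI) + L₂/(3EI) = 7.6/EI.
Slope continuity at B: θ_0 = M_B·7.6/EI, so M_B = 807.4/7.6 = 106.2 kN·m (hogging).
Span BC, ΣM about C: R_B^{BC}·11.5 = 286.5 + 106.2, so R_B^{BC} = 34.15 kN and R_C = 74.75 − 34.15 = 40.6 kN.

R_C = 40.6 kN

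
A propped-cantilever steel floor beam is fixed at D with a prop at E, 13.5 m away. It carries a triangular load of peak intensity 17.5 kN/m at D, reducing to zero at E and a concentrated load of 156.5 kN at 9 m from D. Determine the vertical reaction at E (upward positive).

R_E = 104.8 kN

Choose R_E as the redundant. The primary structure is the cantilever fixed at D.
Free-end deflection of the primary structure under the applied loading (downward +):
  triangular load, peak 17.5 at the fixed end: w₀L⁴/(30EI) = 19375/EI
  point load 156.5 at a = 9: Pa²(3L − a)/(6EI) = 66552/EI
  δ_0 = 85927/EI
Flexibility coefficient — unit upward force at E: δ_{EE} = L³/(3EI) = 820.1/EI.
Compatibility at E: δ_0 − R_E·δ_{EE} = 0, so R_E = 85927/820.1 = 104.8 kN.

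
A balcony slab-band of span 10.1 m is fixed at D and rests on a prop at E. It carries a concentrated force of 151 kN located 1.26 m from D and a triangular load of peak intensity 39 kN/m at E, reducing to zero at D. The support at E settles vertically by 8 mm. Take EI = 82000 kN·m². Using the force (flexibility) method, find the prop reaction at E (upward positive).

R_E = 109.8 kN

Release the roller at E. Primary structure: cantilever fixed at D.
Downward deflection at the released point E due to the loads:
  point load 151 at a = 1.26: Pa²(3L − a)/(6EI) = 1160/EI
  triangular load, peak 39 at the free end: 11w₀L⁴/(120EI) = 37202/EI
  δ_0 = 38362/EI
Tip deflection under a unit load at E: L³/(3EI) = 343.4/EI.
With EI = 82000 kN·m²: δ_0 = 0.46783 m and δ_{EE} = 0.004188 m/kN.
Compatibility — the beam at E must follow the support down by 0.008 m: δ_0 − R_E·δ_{EE} = 0.008, so R_E = (0.46783 − 0.008)/0.004188 = 109.8 kN.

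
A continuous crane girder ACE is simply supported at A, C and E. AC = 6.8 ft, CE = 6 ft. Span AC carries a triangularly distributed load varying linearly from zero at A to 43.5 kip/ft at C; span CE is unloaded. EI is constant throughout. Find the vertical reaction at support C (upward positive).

Take M_C as the redundant. Released structure: two simple spans AC and CE with a hinge at C.
Discontinuity in slope at C on the released structure — sum the simple-span end rotations:
  span AC: triangular load, peak 43.5: w₀L³/(45EI) = 304/EI
  relative rotation θ_0 = (304 + 0)/EI = 304/EI
A unit hogging moment at C produces rotation L₁/(3EI) + L₂/(3EI) = 4.267/EI.
Slope continuity at C: θ_0 = M_C·4.267/EI, so M_C = 304/4.267 = 71.24 kip·ft (hogging).
Span AC, ΣM about A with M_C applied at C: R_C^{AC}·6.8 = 670.5 + 71.24, so R_C^{AC} = 109.1 kip and R_A = 147.9 − 109.1 = 38.82 kip.
Span CE, ΣM about E: R_C^{CE}·6 = 0 + 71.24, so R_C^{CE} = 11.87 kip and R_E = 0 − 11.87 = -11.87 kip.
R_C = 109.1 + 11.87 = 120.9 kip.

R_C = 120.9 kip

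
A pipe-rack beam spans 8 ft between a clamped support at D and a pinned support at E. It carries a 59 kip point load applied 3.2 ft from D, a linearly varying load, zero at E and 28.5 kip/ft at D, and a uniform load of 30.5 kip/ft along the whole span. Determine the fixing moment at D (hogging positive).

Take the reaction at E as the redundant and release it; the primary structure is a cantilever fixed at D.
Downward deflection at the released point E due to the loads:
  point load 59 at a = 3.2: Pa²(3L − a)/(6EI) = 2094/EI
  triangular load, peak 28.5 at the fixed end: w₀L⁴/(30EI) = 3891/EI
  UDL 30.5: wL⁴/(8EI) = 15616/EI
  δ_0 = 21602/EI
Tip deflection under a unit load at E: L³/(3EI) = 170.7/EI.
The prop prevents deflection at E: R_E = δ_0/δ_{EE} = 21602/170.7 = 126.6 kip.
Moment equilibrium about D: M_D = Σ(load moments about D) − R_E·L = 1469 − 126.6×8 = 456.2 kip·ft.

M_D = 456.2 kip·ft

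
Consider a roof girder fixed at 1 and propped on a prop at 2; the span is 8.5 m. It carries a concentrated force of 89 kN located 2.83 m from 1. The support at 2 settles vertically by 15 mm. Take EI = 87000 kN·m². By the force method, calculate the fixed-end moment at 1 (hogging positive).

M_1 = 194.2 kN·m

Remove the prop at 2; the released (primary) structure is a cantilever built in at 1.
Deflection at 2 on the released cantilever, summing each load's contribution:
  point load 89 at a = 2.83: Pa²(3L − a)/(6EI) = 2693/EI
Flexibility coefficient — unit upward force at 2: δ_{22} = L³/(3EI) = 204.7/EI.
With EI = 87000 kN·m²: δ_0 = 0.030956 m and δ_{22} = 0.002353 m/kN.
Compatibility — the beam at 2 must follow the support down by 0.015 m: δ_0 − R_2·δ_{22} = 0.015, so R_2 = (0.030956 − 0.015)/0.002353 = 6.781 kN.
Moment equilibrium about 1: M_1 = Σ(load moments about 1) − R_2·L = 251.9 − 6.781×8.5 = 194.2 kN·m.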